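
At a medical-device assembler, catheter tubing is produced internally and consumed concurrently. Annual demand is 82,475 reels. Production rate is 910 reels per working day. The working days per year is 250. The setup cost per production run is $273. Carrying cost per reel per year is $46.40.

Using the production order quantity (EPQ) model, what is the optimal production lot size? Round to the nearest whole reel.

1,234 reels

Daily demand d = 82,475/250 = 329.900; p = 910; 1 − d/p = 0.63747
EPQ = √(2DS / (H(1 − d/p)))
    = √(2 × 82,475 × 273 / (46.4 × 0.63747)) ≈ 1,233.87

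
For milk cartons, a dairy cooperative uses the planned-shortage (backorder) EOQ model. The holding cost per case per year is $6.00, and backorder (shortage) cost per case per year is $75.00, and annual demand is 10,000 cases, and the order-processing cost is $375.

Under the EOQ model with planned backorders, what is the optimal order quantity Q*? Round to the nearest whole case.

Q* = √(2DS/H) · √((H + b)/b)
   = √(2 × 10,000 × 375 / 6) · √((6 + 75) / 75)
   = 1,118.034 × 1.0392 ≈ 1,161.90

1,162 cases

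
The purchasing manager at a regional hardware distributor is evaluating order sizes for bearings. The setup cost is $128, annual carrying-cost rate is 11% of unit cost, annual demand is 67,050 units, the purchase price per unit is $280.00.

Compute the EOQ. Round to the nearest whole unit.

Carrying cost H = $280 × 11% = $30.8000/unit/yr
EOQ = √(2DS/H) = √(2 × 67,050 × 128 / 30.8)
    = √(557,298.70) ≈ 746.52

747 units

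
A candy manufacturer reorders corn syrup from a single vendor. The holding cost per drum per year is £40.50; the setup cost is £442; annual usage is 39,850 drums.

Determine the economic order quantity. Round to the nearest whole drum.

933 drums

Optimal lot size Q* = (2 × 39,850 × £442 / £40.5)^½ ≈ 932.64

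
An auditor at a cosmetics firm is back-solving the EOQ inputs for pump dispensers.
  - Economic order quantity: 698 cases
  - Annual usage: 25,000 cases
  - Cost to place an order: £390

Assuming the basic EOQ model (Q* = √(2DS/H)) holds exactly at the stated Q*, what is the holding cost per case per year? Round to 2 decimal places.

EOQ relation: Q² = 2DS/H, so rearrange for the unknown.
H = 2DS / Q² = 2 × 25,000 × 390 / 698² = 40.0243

£40.02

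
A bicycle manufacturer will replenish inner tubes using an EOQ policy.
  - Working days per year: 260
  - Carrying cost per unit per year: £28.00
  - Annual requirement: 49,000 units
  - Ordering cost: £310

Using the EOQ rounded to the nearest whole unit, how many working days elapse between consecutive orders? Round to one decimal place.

Optimal lot size Q* = (2 × 49,000 × £310 / £28)^½ ≈ 1,041.63 → Q = 1,042 units
T = Q/D × 260 days = 1,042/49,000 × 260 = 5.529 days

5.5 days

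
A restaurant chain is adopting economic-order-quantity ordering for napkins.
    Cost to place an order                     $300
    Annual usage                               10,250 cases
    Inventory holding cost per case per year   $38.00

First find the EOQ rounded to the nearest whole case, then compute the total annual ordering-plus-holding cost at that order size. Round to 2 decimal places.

$15,287.25

EOQ = √(2DS/H) = √(2 × 10,250 × 300 / 38)
    = √(161,842.11) ≈ 402.30 → Q = 402 cases
Orders/yr = 10,250/402 = 25.498; ordering cost = 25.498 × $300 = $7,649.25
Average inventory = 402/2 = 201; holding cost = 201 × $38 = $7,638.00
Total = $7,649.25 + $7,638.00 = $15,287.25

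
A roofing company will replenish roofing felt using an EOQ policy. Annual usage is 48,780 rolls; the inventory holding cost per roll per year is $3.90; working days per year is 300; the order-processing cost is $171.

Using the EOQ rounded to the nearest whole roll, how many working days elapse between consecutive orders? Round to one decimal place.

Optimal lot size Q* = (2 × 48,780 × $171 / $3.9)^½ ≈ 2,068.24 → Q = 2,068 rolls
Cycle time = (working days × Q)/D = (300 × 2,068) / 48,780 = 12.718 days

12.7 days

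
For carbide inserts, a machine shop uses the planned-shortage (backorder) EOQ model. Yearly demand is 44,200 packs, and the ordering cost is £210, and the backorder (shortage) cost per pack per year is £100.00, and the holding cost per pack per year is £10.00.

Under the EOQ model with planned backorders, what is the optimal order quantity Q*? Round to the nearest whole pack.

1,429 packs

Q* = √(2DS/H) · √((H + b)/b)
   = √(2 × 44,200 × 210 / 10) · √((10 + 100) / 100)
   = 1,362.498 × 1.0488 ≈ 1,429.00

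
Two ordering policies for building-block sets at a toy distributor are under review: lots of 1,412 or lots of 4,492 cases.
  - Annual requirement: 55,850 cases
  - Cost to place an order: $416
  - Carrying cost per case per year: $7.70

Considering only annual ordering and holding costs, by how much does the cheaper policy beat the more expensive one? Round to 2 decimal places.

For each Q, cost = (D/Q)·S + (Q/2)·H.
TC(1,412) = (55,850/1,412)×416 + (1,412/2)×7.7 = $21,890.59
TC(4,492) = (55,850/4,492)×416 + (4,492/2)×7.7 = $22,466.42
Lots of 1,412 are cheaper by $575.83.

$575.83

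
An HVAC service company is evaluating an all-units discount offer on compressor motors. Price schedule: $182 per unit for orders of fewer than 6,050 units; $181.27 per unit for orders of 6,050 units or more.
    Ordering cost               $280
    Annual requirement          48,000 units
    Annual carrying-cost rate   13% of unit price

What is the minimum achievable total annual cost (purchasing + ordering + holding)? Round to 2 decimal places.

$8,761,218.66

H₁ = 13%×$182 = $23.6600;  H₂ = 13%×$181.27 = $23.5651
EOQ₁ = √(2×48,000×280/23.6600) = 1,065.88  (< 6,050, feasible at tier 1)
EOQ₂ = √(2×48,000×280/23.5651) = 1,068.02  (< 6,050 → use Q = 6,050 at tier-2 price)
TC(tier 1 (EOQ₁), Q≈1,065.9) = $8,761,218.66
TC(tier 2, Q≈6,050.0) = $8,774,465.92
Minimum at tier 1 (EOQ₁): $8,761,218.66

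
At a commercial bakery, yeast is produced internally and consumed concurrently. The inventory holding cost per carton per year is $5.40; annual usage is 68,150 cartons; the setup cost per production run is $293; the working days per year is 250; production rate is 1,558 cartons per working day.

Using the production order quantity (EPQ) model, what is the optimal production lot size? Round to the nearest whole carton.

d = 68,150/250 = 272.6000 cartons/day;  effective holding cost H(1 − d/p) = 5.4·(1 − 272.6000/1558) = 4.45517
Q* = √(2DS / H_eff) = √(2·68,150·293 / 4.45517) ≈ 2,993.98

2,994 cartons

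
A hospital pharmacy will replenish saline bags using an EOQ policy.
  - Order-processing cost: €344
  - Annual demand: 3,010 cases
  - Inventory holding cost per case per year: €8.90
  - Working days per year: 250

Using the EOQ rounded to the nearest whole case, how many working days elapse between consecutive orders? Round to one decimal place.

40.0 days

Optimal lot size Q* = (2 × 3,010 × €344 / €8.9)^½ ≈ 482.37 → Q = 482 cases
Days between orders = 250 / (D/Q) = 250 / 6.245 ≈ 40.033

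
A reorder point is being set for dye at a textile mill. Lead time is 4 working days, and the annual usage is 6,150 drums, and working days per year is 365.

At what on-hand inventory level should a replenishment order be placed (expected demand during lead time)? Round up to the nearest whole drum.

68 drums

Daily demand d = 6,150 / 365 = 16.849 drums/day
Demand during lead time = 16.849 × 4 = 67.40
Reorder point = 67.40 → round up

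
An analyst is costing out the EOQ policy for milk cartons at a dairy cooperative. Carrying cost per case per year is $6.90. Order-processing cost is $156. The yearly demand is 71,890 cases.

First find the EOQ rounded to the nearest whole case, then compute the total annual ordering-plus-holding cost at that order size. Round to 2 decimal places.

2DS/H = 2·71,890·156/6.9 = 3,250,678.26
EOQ = √3,250,678.26 ≈ 1,802.96 → Q = 1,803 cases
Ordering: D/Q × S = 71,890/1,803 × $156 = $6,220.10
Holding:  Q/2 × H = 1,803/2 × $6.9 = $6,220.35
Total = $6,220.10 + $6,220.35 = $12,440.45

$12,440.45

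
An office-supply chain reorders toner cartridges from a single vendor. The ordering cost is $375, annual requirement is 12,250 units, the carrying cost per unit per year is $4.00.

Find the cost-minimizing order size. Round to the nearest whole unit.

EOQ = √(2DS/H) = √(2 × 12,250 × 375 / 4)
    = √(2,296,875.00) ≈ 1,515.54

1,516 units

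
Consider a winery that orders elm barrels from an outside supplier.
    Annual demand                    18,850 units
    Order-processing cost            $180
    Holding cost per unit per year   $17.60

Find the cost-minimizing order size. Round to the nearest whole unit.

Optimal lot size Q* = (2 × 18,850 × $180 / $17.6)^½ ≈ 620.94

621 units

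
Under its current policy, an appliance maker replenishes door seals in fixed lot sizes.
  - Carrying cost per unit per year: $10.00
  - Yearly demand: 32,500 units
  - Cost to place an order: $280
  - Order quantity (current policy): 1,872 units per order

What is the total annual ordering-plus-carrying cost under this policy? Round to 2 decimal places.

$14,221.11

Annual ordering cost = (D/Q)·S = (32,500/1,872) × 280 = $4,861.11
Annual holding cost  = (Q/2)·H = (1,872/2) × 10 = $9,360.00
Total = $4,861.11 + $9,360.00 = $14,221.11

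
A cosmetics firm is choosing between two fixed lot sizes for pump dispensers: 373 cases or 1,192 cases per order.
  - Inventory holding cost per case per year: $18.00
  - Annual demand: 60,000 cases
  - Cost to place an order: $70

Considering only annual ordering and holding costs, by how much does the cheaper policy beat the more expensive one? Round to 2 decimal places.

$365.56

TC(Q) = (D/Q)S + (Q/2)H
TC(373) = (60,000/373)×70 + (373/2)×18 = $14,617.05
TC(1,192) = (60,000/1,192)×70 + (1,192/2)×18 = $14,251.49
Lots of 1,192 are cheaper by $365.56.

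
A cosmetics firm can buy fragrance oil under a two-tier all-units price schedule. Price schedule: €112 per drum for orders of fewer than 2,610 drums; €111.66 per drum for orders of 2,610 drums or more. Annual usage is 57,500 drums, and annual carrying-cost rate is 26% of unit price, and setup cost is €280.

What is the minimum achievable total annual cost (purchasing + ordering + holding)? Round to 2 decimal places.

€6,464,504.82

H₁ = 26%×€112 = €29.1200;  H₂ = 26%×€111.66 = €29.0316
EOQ₁ = √(2×57,500×280/29.1200) = 1,051.56  (< 2,610, feasible at tier 1)
EOQ₂ = √(2×57,500×280/29.0316) = 1,053.16  (< 2,610 → use Q = 2,610 at tier-2 price)
TC(tier 1 (EOQ₁), Q≈1,051.6) = €6,470,621.30
TC(tier 2, Q≈2,610.0) = €6,464,504.82
Minimum at tier 2: €6,464,504.82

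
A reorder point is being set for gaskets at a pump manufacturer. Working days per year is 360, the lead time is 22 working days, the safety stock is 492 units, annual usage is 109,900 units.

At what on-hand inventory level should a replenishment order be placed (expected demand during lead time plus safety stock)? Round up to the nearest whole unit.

7,209 units

Daily demand d = 109,900 / 360 = 305.278 units/day
Demand during lead time = 305.278 × 22 = 6,716.11
Reorder point = 6,716.11 + 492 = 7,208.11 → round up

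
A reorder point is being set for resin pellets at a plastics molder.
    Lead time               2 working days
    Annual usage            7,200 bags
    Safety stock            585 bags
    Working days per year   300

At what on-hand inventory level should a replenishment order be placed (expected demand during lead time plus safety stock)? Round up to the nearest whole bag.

633 bags

Daily demand d = 7,200 / 300 = 24.000 bags/day
Demand during lead time = 24.000 × 2 = 48.00
Reorder point = 48.00 + 585 = 633.00 → round up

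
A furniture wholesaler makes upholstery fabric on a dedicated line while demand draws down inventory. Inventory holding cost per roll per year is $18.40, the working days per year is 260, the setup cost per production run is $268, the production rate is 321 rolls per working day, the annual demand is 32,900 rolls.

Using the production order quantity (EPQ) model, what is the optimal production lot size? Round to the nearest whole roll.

Daily demand d = 32,900/260 = 126.538; p = 321; 1 − d/p = 0.60580
EPQ = √(2DS / (H(1 − d/p)))
    = √(2 × 32,900 × 268 / (18.4 × 0.60580)) ≈ 1,257.79

1,258 rolls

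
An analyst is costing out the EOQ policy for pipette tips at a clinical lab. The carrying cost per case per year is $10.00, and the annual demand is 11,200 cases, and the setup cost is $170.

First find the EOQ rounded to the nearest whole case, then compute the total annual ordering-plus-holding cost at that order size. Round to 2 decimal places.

$6,170.90

Q* = √(2·D·S / H) = √(2·11,200·170 / 10) = √380,800.0 ≈ 617.09 → Q = 617 cases
Annual ordering cost = (D/Q)·S = (11,200/617) × 170 = $3,085.90
Annual holding cost  = (Q/2)·H = (617/2) × 10 = $3,085.00
Total = $3,085.90 + $3,085.00 = $6,170.90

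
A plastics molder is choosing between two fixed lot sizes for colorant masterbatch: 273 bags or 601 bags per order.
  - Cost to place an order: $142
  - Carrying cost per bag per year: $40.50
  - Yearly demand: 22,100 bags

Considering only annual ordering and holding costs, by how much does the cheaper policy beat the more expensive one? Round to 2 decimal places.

$368.39

TC(Q) = (D/Q)S + (Q/2)H
TC(273) = (22,100/273)×142 + (273/2)×40.5 = $17,023.49
TC(601) = (22,100/601)×142 + (601/2)×40.5 = $17,391.88
Cheaper: Q = 273.  Difference = $368.39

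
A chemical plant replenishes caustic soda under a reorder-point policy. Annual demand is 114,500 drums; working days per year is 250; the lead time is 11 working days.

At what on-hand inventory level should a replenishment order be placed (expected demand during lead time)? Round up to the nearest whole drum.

5,038 drums

Daily demand d = 114,500 / 250 = 458.000 drums/day
Demand during lead time = 458.000 × 11 = 5,038.00
Reorder point = 5,038.00 → round up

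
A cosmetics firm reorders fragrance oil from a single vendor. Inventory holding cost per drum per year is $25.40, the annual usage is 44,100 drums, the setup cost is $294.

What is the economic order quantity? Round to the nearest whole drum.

1,010 drums

Q* = √(2·D·S / H) = √(2·44,100·294 / 25.4) = √1,020,897.6 ≈ 1,010.39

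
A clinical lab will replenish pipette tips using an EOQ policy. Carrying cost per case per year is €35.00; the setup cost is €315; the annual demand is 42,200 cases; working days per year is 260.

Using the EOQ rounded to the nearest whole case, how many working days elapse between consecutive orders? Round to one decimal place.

2DS/H = 2·42,200·315/35 = 759,600.00
EOQ = √759,600.00 ≈ 871.55 → Q = 872 cases
Cycle time = (working days × Q)/D = (260 × 872) / 42,200 = 5.373 days

5.4 days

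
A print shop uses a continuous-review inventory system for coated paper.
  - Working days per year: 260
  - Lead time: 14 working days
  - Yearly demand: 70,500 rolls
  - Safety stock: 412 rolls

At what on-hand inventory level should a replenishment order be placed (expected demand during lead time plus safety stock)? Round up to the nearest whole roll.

4,209 rolls

Daily demand d = 70,500 / 260 = 271.154 rolls/day
Demand during lead time = 271.154 × 14 = 3,796.15
Reorder point = 3,796.15 + 412 = 4,208.15 → round up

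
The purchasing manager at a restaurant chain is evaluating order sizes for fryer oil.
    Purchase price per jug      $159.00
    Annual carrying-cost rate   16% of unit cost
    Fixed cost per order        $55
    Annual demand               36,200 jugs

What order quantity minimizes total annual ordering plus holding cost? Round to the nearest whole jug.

H = i·C = 0.16 × $159 = $25.4400 per jug-year
Optimal lot size Q* = (2 × 36,200 × $55 / $25.44)^½ ≈ 395.63

396 jugs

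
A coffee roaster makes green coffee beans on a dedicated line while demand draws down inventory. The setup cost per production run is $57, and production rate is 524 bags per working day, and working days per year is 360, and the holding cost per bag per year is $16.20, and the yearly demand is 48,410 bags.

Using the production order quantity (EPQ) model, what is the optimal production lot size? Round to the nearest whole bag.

677 bags

d = 48,410/360 = 134.4722 bags/day;  effective holding cost H(1 − d/p) = 16.2·(1 − 134.4722/524) = 12.04265
Q* = √(2DS / H_eff) = √(2·48,410·57 / 12.04265) ≈ 676.95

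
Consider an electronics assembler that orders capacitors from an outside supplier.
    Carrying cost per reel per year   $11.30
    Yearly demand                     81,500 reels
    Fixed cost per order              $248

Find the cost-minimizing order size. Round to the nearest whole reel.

2DS/H = 2·81,500·248/11.3 = 3,577,345.13
EOQ = √3,577,345.13 ≈ 1,891.39

1,891 reels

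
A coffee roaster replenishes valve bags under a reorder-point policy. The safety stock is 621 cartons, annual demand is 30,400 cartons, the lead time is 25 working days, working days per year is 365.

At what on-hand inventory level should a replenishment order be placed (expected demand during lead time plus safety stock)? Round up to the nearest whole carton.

Daily demand d = 30,400 / 365 = 83.288 cartons/day
Demand during lead time = 83.288 × 25 = 2,082.19
Reorder point = 2,082.19 + 621 = 2,703.19 → round up

2,704 cartons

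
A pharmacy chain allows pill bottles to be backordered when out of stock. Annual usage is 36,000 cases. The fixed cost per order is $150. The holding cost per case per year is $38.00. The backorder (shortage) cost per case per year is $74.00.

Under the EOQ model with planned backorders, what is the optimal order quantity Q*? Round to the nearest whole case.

Q* = √(2DS/H) · √((H + b)/b)
   = √(2 × 36,000 × 150 / 38) · √((38 + 74) / 74)
   = 533.114 × 1.2302 ≈ 655.86

656 cases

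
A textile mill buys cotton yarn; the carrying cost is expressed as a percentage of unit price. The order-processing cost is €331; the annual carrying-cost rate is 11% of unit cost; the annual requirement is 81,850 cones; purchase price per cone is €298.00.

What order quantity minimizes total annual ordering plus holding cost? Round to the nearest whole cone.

H = i·C = 0.11 × €298 = €32.7800 per cone-year
Q* = √(2·D·S / H) = √(2·81,850·331 / 32.78) = √1,652,980.5 ≈ 1,285.68

1,286 cones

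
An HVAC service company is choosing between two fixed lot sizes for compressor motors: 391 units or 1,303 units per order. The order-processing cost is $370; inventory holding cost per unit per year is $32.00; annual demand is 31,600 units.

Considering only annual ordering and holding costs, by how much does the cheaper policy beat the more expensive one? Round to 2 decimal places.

$6,337.67

TC(Q) = (D/Q)S + (Q/2)H
TC(391) = (31,600/391)×370 + (391/2)×32 = $36,158.81
TC(1,303) = (31,600/1,303)×370 + (1,303/2)×32 = $29,821.14
Cheaper: Q = 1,303.  Difference = $6,337.67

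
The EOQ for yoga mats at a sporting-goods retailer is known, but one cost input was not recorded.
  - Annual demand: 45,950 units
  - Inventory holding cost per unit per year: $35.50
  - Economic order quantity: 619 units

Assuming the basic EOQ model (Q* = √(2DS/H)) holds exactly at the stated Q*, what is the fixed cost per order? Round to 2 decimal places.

From Q* = √(2DS/H) ⇒ Q*² = 2DS/H.
S = Q²H / (2D) = 619² × 35.5 / (2 × 45,950) = 148.0111

$148.01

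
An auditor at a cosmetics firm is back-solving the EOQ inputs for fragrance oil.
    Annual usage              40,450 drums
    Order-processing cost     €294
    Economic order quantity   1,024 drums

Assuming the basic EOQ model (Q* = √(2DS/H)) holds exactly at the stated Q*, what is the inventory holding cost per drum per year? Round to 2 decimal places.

€22.68

EOQ relation: Q² = 2DS/H, so rearrange for the unknown.
H = 2DS / Q² = 2 × 40,450 × 294 / 1,024² = 22.6828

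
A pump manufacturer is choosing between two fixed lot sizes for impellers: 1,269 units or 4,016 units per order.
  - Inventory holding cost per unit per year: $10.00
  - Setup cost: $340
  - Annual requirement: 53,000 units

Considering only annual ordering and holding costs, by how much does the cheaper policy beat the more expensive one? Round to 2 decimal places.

For each Q, cost = (D/Q)·S + (Q/2)·H.
TC(1,269) = (53,000/1,269)×340 + (1,269/2)×10 = $20,545.16
TC(4,016) = (53,000/4,016)×340 + (4,016/2)×10 = $24,567.05
Lots of 1,269 are cheaper by $4,021.89.

$4,021.89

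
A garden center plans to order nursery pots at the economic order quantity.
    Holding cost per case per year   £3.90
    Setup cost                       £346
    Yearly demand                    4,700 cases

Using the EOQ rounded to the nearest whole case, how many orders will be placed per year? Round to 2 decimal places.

Optimal lot size Q* = (2 × 4,700 × £346 / £3.9)^½ ≈ 913.21 → Q = 913
N = D/Q = 4,700/913 ≈ 5.148 orders/yr

5.15 orders per year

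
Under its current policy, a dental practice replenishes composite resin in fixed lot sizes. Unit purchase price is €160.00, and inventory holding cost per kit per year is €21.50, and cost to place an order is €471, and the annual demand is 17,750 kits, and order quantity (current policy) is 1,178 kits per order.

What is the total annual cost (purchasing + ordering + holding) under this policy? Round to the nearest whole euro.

€2,859,760

Orders/yr = 17,750/1,178 = 15.068; ordering cost = 15.068 × €471 = €7,096.99
Average inventory = 1,178/2 = 589; holding cost = 589 × €21.5 = €12,663.50
Purchase cost = D·C = 17,750 × 160 = €2,840,000.00
Total = €7,096.99 + €12,663.50 + €2,840,000.00 = €2,859,760.49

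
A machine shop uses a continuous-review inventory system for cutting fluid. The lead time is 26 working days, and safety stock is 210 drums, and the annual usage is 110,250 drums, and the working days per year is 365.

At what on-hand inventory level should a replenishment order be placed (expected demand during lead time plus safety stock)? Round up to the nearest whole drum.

8,064 drums

Daily demand d = 110,250 / 365 = 302.055 drums/day
Demand during lead time = 302.055 × 26 = 7,853.42
Reorder point = 7,853.42 + 210 = 8,063.42 → round up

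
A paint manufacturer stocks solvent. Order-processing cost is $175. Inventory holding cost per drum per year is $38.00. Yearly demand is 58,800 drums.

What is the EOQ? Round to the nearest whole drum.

736 drums

Optimal lot size Q* = (2 × 58,800 × $175 / $38)^½ ≈ 735.92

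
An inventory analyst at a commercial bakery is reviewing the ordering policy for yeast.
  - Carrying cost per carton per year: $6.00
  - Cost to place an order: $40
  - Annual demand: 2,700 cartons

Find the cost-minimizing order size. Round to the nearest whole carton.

190 cartons

EOQ = √(2DS/H) = √(2 × 2,700 × 40 / 6)
    = √(36,000.00) ≈ 189.74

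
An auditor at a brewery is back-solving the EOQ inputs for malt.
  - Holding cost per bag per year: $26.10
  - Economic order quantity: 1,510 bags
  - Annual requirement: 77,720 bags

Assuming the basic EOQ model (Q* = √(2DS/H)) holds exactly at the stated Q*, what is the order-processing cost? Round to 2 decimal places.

Since Q* = (2DS/H)^½, squaring gives Q*²·H = 2DS.
S = Q²H / (2D) = 1,510² × 26.1 / (2 × 77,720) = 382.8526

$382.85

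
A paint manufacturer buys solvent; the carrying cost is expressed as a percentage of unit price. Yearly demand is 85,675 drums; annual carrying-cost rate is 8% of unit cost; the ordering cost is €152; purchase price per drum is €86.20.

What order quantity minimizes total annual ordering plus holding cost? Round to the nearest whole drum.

1,943 drums

H = i·C = 0.08 × €86.2 = €6.8960 per drum-year
EOQ = √(2DS/H) = √(2 × 85,675 × 152 / 6.896)
    = √(3,776,856.15) ≈ 1,943.41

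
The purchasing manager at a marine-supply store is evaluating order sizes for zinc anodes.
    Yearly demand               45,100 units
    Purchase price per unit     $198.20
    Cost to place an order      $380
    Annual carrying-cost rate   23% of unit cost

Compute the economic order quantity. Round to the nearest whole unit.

Holding cost per unit per year: H = 23% × $198.2 = $45.5860
2DS/H = 2·45,100·380/45.586 = 751,897.51
EOQ = √751,897.51 ≈ 867.12

867 units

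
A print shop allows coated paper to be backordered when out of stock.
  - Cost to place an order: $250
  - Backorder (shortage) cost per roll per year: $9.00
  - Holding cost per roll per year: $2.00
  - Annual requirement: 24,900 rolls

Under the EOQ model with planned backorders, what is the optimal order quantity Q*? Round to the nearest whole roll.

Basic EOQ = √(2·24,900·250/2) = 2,494.995
Backorder adjustment √((H+b)/b) = √((2+9)/9) = 1.1055
Q* = 2,494.995 × 1.1055 ≈ 2,758.32

2,758 rolls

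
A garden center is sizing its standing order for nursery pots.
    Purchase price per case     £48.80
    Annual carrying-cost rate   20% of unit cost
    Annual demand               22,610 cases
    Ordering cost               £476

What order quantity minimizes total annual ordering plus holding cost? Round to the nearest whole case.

Holding cost per case per year: H = 20% × £48.8 = £9.7600
Optimal lot size Q* = (2 × 22,610 × £476 / £9.76)^½ ≈ 1,485.06

1,485 cases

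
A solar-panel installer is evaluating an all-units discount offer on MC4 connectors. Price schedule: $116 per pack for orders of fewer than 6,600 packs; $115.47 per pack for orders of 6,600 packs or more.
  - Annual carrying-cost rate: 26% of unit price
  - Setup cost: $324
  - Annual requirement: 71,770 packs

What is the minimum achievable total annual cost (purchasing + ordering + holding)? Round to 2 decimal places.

$8,362,771.97

H₁ = 26%×$116 = $30.1600;  H₂ = 26%×$115.47 = $30.0222
EOQ₁ = √(2×71,770×324/30.1600) = 1,241.78  (< 6,600, feasible at tier 1)
EOQ₂ = √(2×71,770×324/30.0222) = 1,244.62  (< 6,600 → use Q = 6,600 at tier-2 price)
TC(tier 1 (EOQ₁), Q≈1,241.8) = $8,362,771.97
TC(tier 2, Q≈6,600.0) = $8,389,878.41
Minimum at tier 1 (EOQ₁): $8,362,771.97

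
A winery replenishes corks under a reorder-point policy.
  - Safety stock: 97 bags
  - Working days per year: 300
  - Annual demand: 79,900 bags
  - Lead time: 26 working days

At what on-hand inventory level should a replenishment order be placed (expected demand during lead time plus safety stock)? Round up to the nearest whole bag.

Daily demand d = 79,900 / 300 = 266.333 bags/day
Demand during lead time = 266.333 × 26 = 6,924.67
Reorder point = 6,924.67 + 97 = 7,021.67 → round up

7,022 bags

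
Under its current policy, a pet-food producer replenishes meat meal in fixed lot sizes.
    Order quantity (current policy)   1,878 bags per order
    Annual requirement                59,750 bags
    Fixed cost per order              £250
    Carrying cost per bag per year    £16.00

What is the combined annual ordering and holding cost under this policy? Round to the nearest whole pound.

£22,978

Ordering: D/Q × S = 59,750/1,878 × £250 = £7,953.94
Holding:  Q/2 × H = 1,878/2 × £16 = £15,024.00
Total = £7,953.94 + £15,024.00 = £22,977.94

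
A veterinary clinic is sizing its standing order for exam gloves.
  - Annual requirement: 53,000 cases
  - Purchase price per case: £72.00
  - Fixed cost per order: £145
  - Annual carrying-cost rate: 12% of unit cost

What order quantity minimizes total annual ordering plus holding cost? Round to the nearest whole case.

1,334 cases

H = i·C = 0.12 × £72 = £8.6400 per case-year
2DS/H = 2·53,000·145/8.64 = 1,778,935.19
EOQ = √1,778,935.19 ≈ 1,333.77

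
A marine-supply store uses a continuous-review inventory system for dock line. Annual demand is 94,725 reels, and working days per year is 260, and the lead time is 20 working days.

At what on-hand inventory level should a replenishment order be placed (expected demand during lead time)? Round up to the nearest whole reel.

7,287 reels

Daily demand d = 94,725 / 260 = 364.327 reels/day
Demand during lead time = 364.327 × 20 = 7,286.54
Reorder point = 7,286.54 → round up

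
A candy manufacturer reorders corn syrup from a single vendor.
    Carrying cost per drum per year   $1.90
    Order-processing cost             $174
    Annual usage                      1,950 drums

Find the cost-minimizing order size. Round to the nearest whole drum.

598 drums

EOQ = √(2DS/H) = √(2 × 1,950 × 174 / 1.9)
    = √(357,157.89) ≈ 597.63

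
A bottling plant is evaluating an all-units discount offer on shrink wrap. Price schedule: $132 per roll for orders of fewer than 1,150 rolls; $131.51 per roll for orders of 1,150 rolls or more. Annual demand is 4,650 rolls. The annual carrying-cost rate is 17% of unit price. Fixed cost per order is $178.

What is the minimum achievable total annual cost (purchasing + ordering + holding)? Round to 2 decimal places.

$619,894.85

H₁ = 17%×$132 = $22.4400;  H₂ = 17%×$131.51 = $22.3567
EOQ₁ = √(2×4,650×178/22.4400) = 271.61  (< 1,150, feasible at tier 1)
EOQ₂ = √(2×4,650×178/22.3567) = 272.11  (< 1,150 → use Q = 1,150 at tier-2 price)
TC(tier 1 (EOQ₁), Q≈271.6) = $619,894.85
TC(tier 2, Q≈1,150.0) = $625,096.34
Minimum at tier 1 (EOQ₁): $619,894.85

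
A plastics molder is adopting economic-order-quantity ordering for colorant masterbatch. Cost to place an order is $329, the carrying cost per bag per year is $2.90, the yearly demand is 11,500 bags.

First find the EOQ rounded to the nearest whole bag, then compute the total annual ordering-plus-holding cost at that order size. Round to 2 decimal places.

$4,684.47

Q* = √(2·D·S / H) = √(2·11,500·329 / 2.9) = √2,609,310.3 ≈ 1,615.34 → Q = 1,615 bags
Ordering: D/Q × S = 11,500/1,615 × $329 = $2,342.72
Holding:  Q/2 × H = 1,615/2 × $2.9 = $2,341.75
Total = $2,342.72 + $2,341.75 = $4,684.47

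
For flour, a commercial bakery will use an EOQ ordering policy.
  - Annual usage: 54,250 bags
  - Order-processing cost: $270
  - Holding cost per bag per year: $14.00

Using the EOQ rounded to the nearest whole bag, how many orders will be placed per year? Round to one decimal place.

Q* = √(2·D·S / H) = √(2·54,250·270 / 14) = √2,092,500.0 ≈ 1,446.55 → Q = 1,447
Orders per year = D/Q = 54,250 / 1,447 = 37.491

37.5 orders per year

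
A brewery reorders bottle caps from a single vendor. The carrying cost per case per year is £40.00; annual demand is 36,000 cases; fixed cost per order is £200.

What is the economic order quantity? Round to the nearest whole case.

Optimal lot size Q* = (2 × 36,000 × £200 / £40)^½ ≈ 600.00

600 cases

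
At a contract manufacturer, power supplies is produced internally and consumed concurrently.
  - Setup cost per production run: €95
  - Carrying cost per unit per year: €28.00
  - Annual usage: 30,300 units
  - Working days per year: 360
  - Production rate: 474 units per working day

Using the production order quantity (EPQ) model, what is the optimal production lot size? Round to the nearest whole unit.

d = 30,300/360 = 84.1667 units/day;  effective holding cost H(1 − d/p) = 28·(1 − 84.1667/474) = 23.02813
Q* = √(2DS / H_eff) = √(2·30,300·95 / 23.02813) ≈ 500.00

500 units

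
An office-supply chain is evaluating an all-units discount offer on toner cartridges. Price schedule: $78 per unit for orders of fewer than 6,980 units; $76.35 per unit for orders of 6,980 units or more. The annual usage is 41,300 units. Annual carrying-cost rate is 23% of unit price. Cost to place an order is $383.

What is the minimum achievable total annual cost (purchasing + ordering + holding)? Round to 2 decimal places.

H₁ = 23%×$78 = $17.9400;  H₂ = 23%×$76.35 = $17.5605
EOQ₁ = √(2×41,300×383/17.9400) = 1,327.94  (< 6,980, feasible at tier 1)
EOQ₂ = √(2×41,300×383/17.5605) = 1,342.21  (< 6,980 → use Q = 6,980 at tier-2 price)
TC(tier 1 (EOQ₁), Q≈1,327.9) = $3,245,223.23
TC(tier 2, Q≈6,980.0) = $3,216,807.32
Minimum at tier 2: $3,216,807.32

$3,216,807.32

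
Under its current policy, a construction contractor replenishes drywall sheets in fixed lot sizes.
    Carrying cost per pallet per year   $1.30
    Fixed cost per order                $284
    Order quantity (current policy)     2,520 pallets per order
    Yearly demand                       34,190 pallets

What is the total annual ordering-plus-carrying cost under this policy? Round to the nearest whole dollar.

$5,491

Annual ordering cost = (D/Q)·S = (34,190/2,520) × 284 = $3,853.16
Annual holding cost  = (Q/2)·H = (2,520/2) × 1.3 = $1,638.00
Total = $3,853.16 + $1,638.00 = $5,491.16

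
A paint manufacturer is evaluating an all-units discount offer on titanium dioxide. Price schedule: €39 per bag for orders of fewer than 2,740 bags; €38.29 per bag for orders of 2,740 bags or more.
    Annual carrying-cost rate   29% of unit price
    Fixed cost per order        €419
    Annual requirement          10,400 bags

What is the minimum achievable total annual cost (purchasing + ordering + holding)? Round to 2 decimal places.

€415,018.98

H₁ = 29%×€39 = €11.3100;  H₂ = 29%×€38.29 = €11.1041
EOQ₁ = √(2×10,400×419/11.3100) = 877.82  (< 2,740, feasible at tier 1)
EOQ₂ = √(2×10,400×419/11.1041) = 885.93  (< 2,740 → use Q = 2,740 at tier-2 price)
TC(tier 1 (EOQ₁), Q≈877.8) = €415,528.19
TC(tier 2, Q≈2,740.0) = €415,018.98
Minimum at tier 2: €415,018.98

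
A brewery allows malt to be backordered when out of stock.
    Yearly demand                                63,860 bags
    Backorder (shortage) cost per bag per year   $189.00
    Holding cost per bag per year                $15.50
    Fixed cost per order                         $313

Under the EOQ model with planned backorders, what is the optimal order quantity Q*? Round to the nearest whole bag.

1,671 bags

Q* = √(2DS/H) · √((H + b)/b)
   = √(2 × 63,860 × 313 / 15.5) · √((15.5 + 189) / 189)
   = 1,605.964 × 1.0402 ≈ 1,670.52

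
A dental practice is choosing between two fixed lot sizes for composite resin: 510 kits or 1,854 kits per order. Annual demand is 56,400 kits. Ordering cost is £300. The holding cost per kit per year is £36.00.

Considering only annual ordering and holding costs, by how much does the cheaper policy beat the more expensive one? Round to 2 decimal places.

TC(Q) = (D/Q)S + (Q/2)H
TC(510) = (56,400/510)×300 + (510/2)×36 = £42,356.47
TC(1,854) = (56,400/1,854)×300 + (1,854/2)×36 = £42,498.21
|ΔTC| = |£42,356.47 − £42,498.21| = £141.74

£141.74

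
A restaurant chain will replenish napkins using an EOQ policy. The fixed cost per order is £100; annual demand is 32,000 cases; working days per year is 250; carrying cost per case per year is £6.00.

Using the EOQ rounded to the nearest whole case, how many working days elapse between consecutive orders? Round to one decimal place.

8.1 days

Q* = √(2·D·S / H) = √(2·32,000·100 / 6) = √1,066,666.7 ≈ 1,032.80 → Q = 1,033 cases
T = Q/D × 250 days = 1,033/32,000 × 250 = 8.070 days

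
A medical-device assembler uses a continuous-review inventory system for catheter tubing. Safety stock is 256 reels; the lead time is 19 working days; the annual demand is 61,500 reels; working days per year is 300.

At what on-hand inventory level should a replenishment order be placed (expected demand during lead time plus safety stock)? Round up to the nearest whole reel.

4,151 reels

Daily demand d = 61,500 / 300 = 205.000 reels/day
Demand during lead time = 205.000 × 19 = 3,895.00
Reorder point = 3,895.00 + 256 = 4,151.00 → round up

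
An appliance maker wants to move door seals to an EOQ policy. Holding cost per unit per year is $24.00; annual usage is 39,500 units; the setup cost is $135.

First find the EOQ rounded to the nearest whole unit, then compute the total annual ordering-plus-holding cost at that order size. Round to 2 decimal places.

$15,998.75

2DS/H = 2·39,500·135/24 = 444,375.00
EOQ = √444,375.00 ≈ 666.61 → Q = 667 units
Annual ordering cost = (D/Q)·S = (39,500/667) × 135 = $7,994.75
Annual holding cost  = (Q/2)·H = (667/2) × 24 = $8,004.00
Total = $7,994.75 + $8,004.00 = $15,998.75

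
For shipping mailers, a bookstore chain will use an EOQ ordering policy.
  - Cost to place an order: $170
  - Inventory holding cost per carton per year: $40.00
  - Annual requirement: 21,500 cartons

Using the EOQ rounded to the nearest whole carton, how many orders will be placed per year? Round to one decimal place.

2DS/H = 2·21,500·170/40 = 182,750.00
EOQ = √182,750.00 ≈ 427.49 → Q = 427
Orders per year = D/Q = 21,500 / 427 = 50.351

50.4 orders per year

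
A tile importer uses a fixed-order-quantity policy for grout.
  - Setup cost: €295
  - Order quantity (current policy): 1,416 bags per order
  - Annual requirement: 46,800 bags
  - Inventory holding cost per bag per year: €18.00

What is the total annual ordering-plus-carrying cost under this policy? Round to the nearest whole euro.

€22,494

Orders/yr = 46,800/1,416 = 33.051; ordering cost = 33.051 × €295 = €9,750.00
Average inventory = 1,416/2 = 708; holding cost = 708 × €18 = €12,744.00
Total = €9,750.00 + €12,744.00 = €22,494.00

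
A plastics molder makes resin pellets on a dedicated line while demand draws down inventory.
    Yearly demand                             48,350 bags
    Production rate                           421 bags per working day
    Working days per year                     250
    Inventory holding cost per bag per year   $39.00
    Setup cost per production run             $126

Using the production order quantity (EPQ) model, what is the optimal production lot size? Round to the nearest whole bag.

760 bags

d = 48,350/250 = 193.4000 bags/day;  effective holding cost H(1 − d/p) = 39·(1 − 193.4000/421) = 21.08409
Q* = √(2DS / H_eff) = √(2·48,350·126 / 21.08409) ≈ 760.19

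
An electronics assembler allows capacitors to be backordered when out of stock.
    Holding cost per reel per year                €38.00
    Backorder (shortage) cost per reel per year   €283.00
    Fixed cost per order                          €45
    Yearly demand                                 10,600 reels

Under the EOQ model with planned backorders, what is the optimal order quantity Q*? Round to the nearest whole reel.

169 reels

Q* = √(2DS/H) · √((H + b)/b)
   = √(2 × 10,600 × 45 / 38) · √((38 + 283) / 283)
   = 158.446 × 1.0650 ≈ 168.75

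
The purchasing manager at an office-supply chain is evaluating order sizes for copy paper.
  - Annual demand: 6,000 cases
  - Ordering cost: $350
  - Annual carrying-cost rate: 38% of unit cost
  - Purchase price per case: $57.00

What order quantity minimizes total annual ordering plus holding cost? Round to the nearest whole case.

440 cases

Holding cost per case per year: H = 38% × $57 = $21.6600
Q* = √(2·D·S / H) = √(2·6,000·350 / 21.66) = √193,905.8 ≈ 440.35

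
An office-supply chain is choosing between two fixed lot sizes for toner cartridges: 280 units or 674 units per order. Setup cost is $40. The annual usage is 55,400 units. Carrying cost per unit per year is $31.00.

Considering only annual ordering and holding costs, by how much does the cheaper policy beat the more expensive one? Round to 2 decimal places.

$1,480.55

For each Q, cost = (D/Q)·S + (Q/2)·H.
TC(280) = (55,400/280)×40 + (280/2)×31 = $12,254.29
TC(674) = (55,400/674)×40 + (674/2)×31 = $13,734.83
|ΔTC| = |$12,254.29 − $13,734.83| = $1,480.55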